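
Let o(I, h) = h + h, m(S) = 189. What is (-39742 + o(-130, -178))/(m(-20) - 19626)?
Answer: 13366/6479 ≈ 2.0630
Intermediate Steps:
o(I, h) = 2*h
(-39742 + o(-130, -178))/(m(-20) - 19626) = (-39742 + 2*(-178))/(189 - 19626) = (-39742 - 356)/(-19437) = -40098*(-1/19437) = 13366/6479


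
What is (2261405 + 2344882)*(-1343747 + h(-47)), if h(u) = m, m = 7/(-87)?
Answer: -179500856532284/29 ≈ -6.1897e+12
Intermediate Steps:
m = -7/87 (m = 7*(-1/87) = -7/87 ≈ -0.080460)
h(u) = -7/87
(2261405 + 2344882)*(-1343747 + h(-47)) = (2261405 + 2344882)*(-1343747 - 7/87) = 4606287*(-116905996/87) = -179500856532284/29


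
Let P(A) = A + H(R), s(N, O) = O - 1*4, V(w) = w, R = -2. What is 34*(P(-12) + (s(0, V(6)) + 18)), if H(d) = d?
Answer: 204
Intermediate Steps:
s(N, O) = -4 + O (s(N, O) = O - 4 = -4 + O)
P(A) = -2 + A (P(A) = A - 2 = -2 + A)
34*(P(-12) + (s(0, V(6)) + 18)) = 34*((-2 - 12) + ((-4 + 6) + 18)) = 34*(-14 + (2 + 18)) = 34*(-14 + 20) = 34*6 = 204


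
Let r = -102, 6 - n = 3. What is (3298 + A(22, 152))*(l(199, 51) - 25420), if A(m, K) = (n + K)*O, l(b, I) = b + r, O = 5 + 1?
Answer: -107065644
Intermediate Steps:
n = 3 (n = 6 - 1*3 = 6 - 3 = 3)
O = 6
l(b, I) = -102 + b (l(b, I) = b - 102 = -102 + b)
A(m, K) = 18 + 6*K (A(m, K) = (3 + K)*6 = 18 + 6*K)
(3298 + A(22, 152))*(l(199, 51) - 25420) = (3298 + (18 + 6*152))*((-102 + 199) - 25420) = (3298 + (18 + 912))*(97 - 25420) = (3298 + 930)*(-25323) = 4228*(-25323) = -107065644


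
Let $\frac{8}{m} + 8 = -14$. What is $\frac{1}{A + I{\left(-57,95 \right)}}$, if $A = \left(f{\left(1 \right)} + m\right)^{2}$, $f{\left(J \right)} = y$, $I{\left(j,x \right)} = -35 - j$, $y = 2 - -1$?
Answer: $\frac{121}{3503} \approx 0.034542$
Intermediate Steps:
$m = - \frac{4}{11}$ ($m = \frac{8}{-8 - 14} = \frac{8}{-22} = 8 \left(- \frac{1}{22}\right) = - \frac{4}{11} \approx -0.36364$)
$y = 3$ ($y = 2 + 1 = 3$)
$f{\left(J \right)} = 3$
$A = \frac{841}{121}$ ($A = \left(3 - \frac{4}{11}\right)^{2} = \left(\frac{29}{11}\right)^{2} = \frac{841}{121} \approx 6.9504$)
$\frac{1}{A + I{\left(-57,95 \right)}} = \frac{1}{\frac{841}{121} - -22} = \frac{1}{\frac{841}{121} + \left(-35 + 57\right)} = \frac{1}{\frac{841}{121} + 22} = \frac{1}{\frac{3503}{121}} = \frac{121}{3503}$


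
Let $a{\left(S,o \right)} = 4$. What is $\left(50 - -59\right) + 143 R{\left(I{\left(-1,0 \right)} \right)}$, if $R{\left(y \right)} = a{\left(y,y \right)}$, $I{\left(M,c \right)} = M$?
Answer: $681$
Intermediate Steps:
$R{\left(y \right)} = 4$
$\left(50 - -59\right) + 143 R{\left(I{\left(-1,0 \right)} \right)} = \left(50 - -59\right) + 143 \cdot 4 = \left(50 + 59\right) + 572 = 109 + 572 = 681$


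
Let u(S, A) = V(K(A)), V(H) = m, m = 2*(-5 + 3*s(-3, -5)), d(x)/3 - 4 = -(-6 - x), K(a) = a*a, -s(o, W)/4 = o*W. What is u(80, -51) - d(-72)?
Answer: -184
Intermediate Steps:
s(o, W) = -4*W*o (s(o, W) = -4*o*W = -4*W*o)
K(a) = a²
d(x) = 30 + 3*x (d(x) = 12 + 3*(-(-6 - x)) = 12 + 3*(6 + x) = 12 + (18 + 3*x) = 30 + 3*x)
m = -370 (m = 2*(-5 + 3*(-4*(-5)*(-3))) = 2*(-5 + 3*(-60)) = 2*(-5 - 180) = 2*(-185) = -370)
V(H) = -370
u(S, A) = -370
u(80, -51) - d(-72) = -370 - (30 + 3*(-72)) = -370 - (30 - 216) = -370 - 1*(-186) = -370 + 186 = -184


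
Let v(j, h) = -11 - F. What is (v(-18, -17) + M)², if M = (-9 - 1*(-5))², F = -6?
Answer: 121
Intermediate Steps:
v(j, h) = -5 (v(j, h) = -11 - 1*(-6) = -11 + 6 = -5)
M = 16 (M = (-9 + 5)² = (-4)² = 16)
(v(-18, -17) + M)² = (-5 + 16)² = 11² = 121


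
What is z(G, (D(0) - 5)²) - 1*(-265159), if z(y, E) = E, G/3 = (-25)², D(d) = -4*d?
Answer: 265184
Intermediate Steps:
G = 1875 (G = 3*(-25)² = 3*625 = 1875)
z(G, (D(0) - 5)²) - 1*(-265159) = (-4*0 - 5)² - 1*(-265159) = (0 - 5)² + 265159 = (-5)² + 265159 = 25 + 265159 = 265184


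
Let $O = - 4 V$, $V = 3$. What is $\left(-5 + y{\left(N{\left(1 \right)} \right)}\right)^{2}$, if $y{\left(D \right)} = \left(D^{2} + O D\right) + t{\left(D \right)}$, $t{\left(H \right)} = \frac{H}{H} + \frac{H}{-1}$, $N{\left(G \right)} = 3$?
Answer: $1156$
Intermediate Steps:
$O = -12$ ($O = \left(-4\right) 3 = -12$)
$t{\left(H \right)} = 1 - H$ ($t{\left(H \right)} = 1 + H \left(-1\right) = 1 - H$)
$y{\left(D \right)} = 1 + D^{2} - 13 D$ ($y{\left(D \right)} = \left(D^{2} - 12 D\right) - \left(-1 + D\right) = 1 + D^{2} - 13 D$)
$\left(-5 + y{\left(N{\left(1 \right)} \right)}\right)^{2} = \left(-5 + \left(1 + 3^{2} - 39\right)\right)^{2} = \left(-5 + \left(1 + 9 - 39\right)\right)^{2} = \left(-5 - 29\right)^{2} = \left(-34\right)^{2} = 1156$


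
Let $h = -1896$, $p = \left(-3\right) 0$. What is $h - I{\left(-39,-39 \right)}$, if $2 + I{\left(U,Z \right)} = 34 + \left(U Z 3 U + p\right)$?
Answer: $176029$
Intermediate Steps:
$p = 0$
$I{\left(U,Z \right)} = 32 + 3 Z U^{2}$ ($I{\left(U,Z \right)} = -2 + \left(34 + \left(U Z 3 U + 0\right)\right) = -2 + \left(34 + \left(3 U Z U + 0\right)\right) = -2 + \left(34 + \left(3 Z U^{2} + 0\right)\right) = -2 + \left(34 + 3 Z U^{2}\right) = 32 + 3 Z U^{2}$)
$h - I{\left(-39,-39 \right)} = -1896 - \left(32 + 3 \left(-39\right) \left(-39\right)^{2}\right) = -1896 - \left(32 + 3 \left(-39\right) 1521\right) = -1896 - \left(32 - 177957\right) = -1896 - -177925 = -1896 + 177925 = 176029$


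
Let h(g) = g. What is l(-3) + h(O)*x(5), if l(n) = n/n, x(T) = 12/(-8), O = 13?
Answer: -37/2 ≈ -18.500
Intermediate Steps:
x(T) = -3/2 (x(T) = 12*(-1/8) = -3/2)
l(n) = 1
l(-3) + h(O)*x(5) = 1 + 13*(-3/2) = 1 - 39/2 = -37/2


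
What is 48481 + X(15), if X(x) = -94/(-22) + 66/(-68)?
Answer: 18133129/374 ≈ 48484.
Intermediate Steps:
X(x) = 1235/374 (X(x) = -94*(-1/22) + 66*(-1/68) = 47/11 - 33/34 = 1235/374)
48481 + X(15) = 48481 + 1235/374 = 18133129/374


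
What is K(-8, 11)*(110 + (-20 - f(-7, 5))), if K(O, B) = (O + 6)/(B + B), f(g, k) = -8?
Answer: -98/11 ≈ -8.9091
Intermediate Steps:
K(O, B) = (6 + O)/(2*B) (K(O, B) = (6 + O)/((2*B)) = (6 + O)*(1/(2*B)) = (6 + O)/(2*B))
K(-8, 11)*(110 + (-20 - f(-7, 5))) = ((½)*(6 - 8)/11)*(110 + (-20 - 1*(-8))) = ((½)*(1/11)*(-2))*(110 + (-20 + 8)) = -(110 - 12)/11 = -1/11*98 = -98/11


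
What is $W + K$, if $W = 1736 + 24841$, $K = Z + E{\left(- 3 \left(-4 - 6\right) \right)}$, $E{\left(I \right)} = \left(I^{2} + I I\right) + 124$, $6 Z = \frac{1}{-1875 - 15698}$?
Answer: $\frac{3005088437}{105438} \approx 28501.0$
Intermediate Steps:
$Z = - \frac{1}{105438}$ ($Z = \frac{1}{6 \left(-1875 - 15698\right)} = \frac{1}{6 \left(-17573\right)} = \frac{1}{6} \left(- \frac{1}{17573}\right) = - \frac{1}{105438} \approx -9.4842 \cdot 10^{-6}$)
$E{\left(I \right)} = 124 + 2 I^{2}$ ($E{\left(I \right)} = \left(I^{2} + I^{2}\right) + 124 = 2 I^{2} + 124 = 124 + 2 I^{2}$)
$K = \frac{202862711}{105438}$ ($K = - \frac{1}{105438} + \left(124 + 2 \left(- 3 \left(-4 - 6\right)\right)^{2}\right) = - \frac{1}{105438} + \left(124 + 2 \left(\left(-3\right) \left(-10\right)\right)^{2}\right) = - \frac{1}{105438} + \left(124 + 2 \cdot 30^{2}\right) = - \frac{1}{105438} + \left(124 + 2 \cdot 900\right) = - \frac{1}{105438} + \left(124 + 1800\right) = - \frac{1}{105438} + 1924 = \frac{202862711}{105438} \approx 1924.0$)
$W = 26577$
$W + K = 26577 + \frac{202862711}{105438} = \frac{3005088437}{105438}$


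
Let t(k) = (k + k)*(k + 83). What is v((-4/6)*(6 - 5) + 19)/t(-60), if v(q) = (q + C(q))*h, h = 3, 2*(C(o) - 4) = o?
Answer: -63/1840 ≈ -0.034239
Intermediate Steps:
C(o) = 4 + o/2
v(q) = 12 + 9*q/2 (v(q) = (q + (4 + q/2))*3 = (4 + 3*q/2)*3 = 12 + 9*q/2)
t(k) = 2*k*(83 + k) (t(k) = (2*k)*(83 + k) = 2*k*(83 + k))
v((-4/6)*(6 - 5) + 19)/t(-60) = (12 + 9*((-4/6)*(6 - 5) + 19)/2)/((2*(-60)*(83 - 60))) = (12 + 9*(-4*⅙*1 + 19)/2)/((2*(-60)*23)) = (12 + 9*(-⅔*1 + 19)/2)/(-2760) = (12 + 9*(-⅔ + 19)/2)*(-1/2760) = (12 + (9/2)*(55/3))*(-1/2760) = (12 + 165/2)*(-1/2760) = (189/2)*(-1/2760) = -63/1840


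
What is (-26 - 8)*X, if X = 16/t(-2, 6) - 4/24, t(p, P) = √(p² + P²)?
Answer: 17/3 - 136*√10/5 ≈ -80.347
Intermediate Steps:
t(p, P) = √(P² + p²)
X = -⅙ + 4*√10/5 (X = 16/(√(6² + (-2)²)) - 4/24 = 16/(√(36 + 4)) - 4*1/24 = 16/(√40) - ⅙ = 16/((2*√10)) - ⅙ = 16*(√10/20) - ⅙ = 4*√10/5 - ⅙ = -⅙ + 4*√10/5 ≈ 2.3632)
(-26 - 8)*X = (-26 - 8)*(-⅙ + 4*√10/5) = -34*(-⅙ + 4*√10/5) = 17/3 - 136*√10/5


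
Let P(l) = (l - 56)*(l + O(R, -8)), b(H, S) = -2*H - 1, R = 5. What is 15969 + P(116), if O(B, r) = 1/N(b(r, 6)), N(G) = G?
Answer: 22933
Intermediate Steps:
b(H, S) = -1 - 2*H
O(B, r) = 1/(-1 - 2*r)
P(l) = (-56 + l)*(1/15 + l) (P(l) = (l - 56)*(l - 1/(1 + 2*(-8))) = (-56 + l)*(l - 1/(1 - 16)) = (-56 + l)*(l - 1/(-15)) = (-56 + l)*(l - 1*(-1/15)) = (-56 + l)*(l + 1/15) = (-56 + l)*(1/15 + l))
15969 + P(116) = 15969 + (-56/15 + 116**2 - 839/15*116) = 15969 + (-56/15 + 13456 - 97324/15) = 15969 + 6964 = 22933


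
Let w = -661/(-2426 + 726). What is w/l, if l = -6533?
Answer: -661/11106100 ≈ -5.9517e-5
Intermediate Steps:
w = 661/1700 (w = -661/(-1700) = -661*(-1/1700) = 661/1700 ≈ 0.38882)
w/l = (661/1700)/(-6533) = (661/1700)*(-1/6533) = -661/11106100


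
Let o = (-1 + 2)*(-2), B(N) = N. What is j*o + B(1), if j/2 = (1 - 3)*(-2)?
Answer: -15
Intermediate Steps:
j = 8 (j = 2*((1 - 3)*(-2)) = 2*(-2*(-2)) = 2*4 = 8)
o = -2 (o = 1*(-2) = -2)
j*o + B(1) = 8*(-2) + 1 = -16 + 1 = -15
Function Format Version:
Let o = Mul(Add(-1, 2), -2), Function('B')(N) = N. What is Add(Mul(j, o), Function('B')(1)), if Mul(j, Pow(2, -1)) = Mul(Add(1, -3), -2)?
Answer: -15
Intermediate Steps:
j = 8 (j = Mul(2, Mul(Add(1, -3), -2)) = Mul(2, Mul(-2, -2)) = Mul(2, 4) = 8)
o = -2 (o = Mul(1, -2) = -2)
Add(Mul(j, o), Function('B')(1)) = Add(Mul(8, -2), 1) = Add(-16, 1) = -15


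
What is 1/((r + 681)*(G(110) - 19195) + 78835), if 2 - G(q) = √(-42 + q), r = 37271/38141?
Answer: -18926627632906561/246242064490128006957689 + 1984193376344*√17/246242064490128006957689 ≈ -7.6829e-8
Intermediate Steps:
r = 37271/38141 (r = 37271*(1/38141) = 37271/38141 ≈ 0.97719)
G(q) = 2 - √(-42 + q)
1/((r + 681)*(G(110) - 19195) + 78835) = 1/((37271/38141 + 681)*((2 - √(-42 + 110)) - 19195) + 78835) = 1/(26011292*((2 - √68) - 19195)/38141 + 78835) = 1/(26011292*((2 - 2*√17) - 19195)/38141 + 78835) = 1/(26011292*(-19193 - 2*√17)/38141 + 78835) = 1/((-499234727356/38141 - 52022584*√17/38141) + 78835) = 1/(-496227881621/38141 - 52022584*√17/38141)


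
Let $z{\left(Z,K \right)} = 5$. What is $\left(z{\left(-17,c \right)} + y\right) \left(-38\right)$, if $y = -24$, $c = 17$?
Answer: $722$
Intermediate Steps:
$\left(z{\left(-17,c \right)} + y\right) \left(-38\right) = \left(5 - 24\right) \left(-38\right) = \left(-19\right) \left(-38\right) = 722$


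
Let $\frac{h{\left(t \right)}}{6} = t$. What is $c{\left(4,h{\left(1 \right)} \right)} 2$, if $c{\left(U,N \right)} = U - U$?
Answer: $0$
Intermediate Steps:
$h{\left(t \right)} = 6 t$
$c{\left(U,N \right)} = 0$
$c{\left(4,h{\left(1 \right)} \right)} 2 = 0 \cdot 2 = 0$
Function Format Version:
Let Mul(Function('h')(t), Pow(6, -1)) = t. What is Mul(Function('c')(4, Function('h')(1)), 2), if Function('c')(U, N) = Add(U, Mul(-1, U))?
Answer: 0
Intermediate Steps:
Function('h')(t) = Mul(6, t)
Function('c')(U, N) = 0
Mul(Function('c')(4, Function('h')(1)), 2) = Mul(0, 2) = 0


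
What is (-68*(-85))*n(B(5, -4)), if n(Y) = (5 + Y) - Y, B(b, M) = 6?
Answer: 28900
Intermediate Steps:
n(Y) = 5
(-68*(-85))*n(B(5, -4)) = -68*(-85)*5 = 5780*5 = 28900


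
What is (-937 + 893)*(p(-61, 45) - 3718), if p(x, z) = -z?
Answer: 165572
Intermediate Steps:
(-937 + 893)*(p(-61, 45) - 3718) = (-937 + 893)*(-1*45 - 3718) = -44*(-45 - 3718) = -44*(-3763) = 165572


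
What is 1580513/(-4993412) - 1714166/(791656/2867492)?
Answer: -180473568645184297/29066651252 ≈ -6.2090e+6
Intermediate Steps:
1580513/(-4993412) - 1714166/(791656/2867492) = 1580513*(-1/4993412) - 1714166/(791656*(1/2867492)) = -1580513/4993412 - 1714166/11642/42169 = -1580513/4993412 - 1714166*42169/11642 = -1580513/4993412 - 36142333027/5821 = -180473568645184297/29066651252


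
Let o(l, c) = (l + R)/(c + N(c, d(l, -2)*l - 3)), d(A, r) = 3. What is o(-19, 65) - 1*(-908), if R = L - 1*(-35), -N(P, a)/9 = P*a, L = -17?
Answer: 31929819/35165 ≈ 908.00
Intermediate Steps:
N(P, a) = -9*P*a
R = 18 (R = -17 - 1*(-35) = -17 + 35 = 18)
o(l, c) = (18 + l)/(c - 9*c*(-3 + 3*l)) (o(l, c) = (l + 18)/(c - 9*c*(3*l - 3)) = (18 + l)/(c - 9*c*(-3 + 3*l)))
o(-19, 65) - 1*(-908) = (-18 - 1*(-19))/(65*(-28 + 27*(-19))) - 1*(-908) = (-18 + 19)/(65*(-28 - 513)) + 908 = (1/65)*1/(-541) + 908 = (1/65)*(-1/541)*1 + 908 = -1/35165 + 908 = 31929819/35165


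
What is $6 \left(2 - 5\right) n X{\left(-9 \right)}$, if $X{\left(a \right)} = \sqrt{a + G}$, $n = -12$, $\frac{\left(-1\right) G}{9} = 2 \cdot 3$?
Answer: $648 i \sqrt{7} \approx 1714.4 i$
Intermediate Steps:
$G = -54$ ($G = - 9 \cdot 2 \cdot 3 = \left(-9\right) 6 = -54$)
$X{\left(a \right)} = \sqrt{-54 + a}$ ($X{\left(a \right)} = \sqrt{a - 54} = \sqrt{-54 + a}$)
$6 \left(2 - 5\right) n X{\left(-9 \right)} = 6 \left(2 - 5\right) \left(-12\right) \sqrt{-54 - 9} = 6 \left(-3\right) \left(-12\right) \sqrt{-63} = \left(-18\right) \left(-12\right) 3 i \sqrt{7} = 216 \cdot 3 i \sqrt{7} = 648 i \sqrt{7}$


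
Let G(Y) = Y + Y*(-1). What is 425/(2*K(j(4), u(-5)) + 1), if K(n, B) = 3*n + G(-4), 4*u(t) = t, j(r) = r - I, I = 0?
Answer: 17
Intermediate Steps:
j(r) = r (j(r) = r - 1*0 = r + 0 = r)
G(Y) = 0 (G(Y) = Y - Y = 0)
u(t) = t/4
K(n, B) = 3*n (K(n, B) = 3*n + 0 = 3*n)
425/(2*K(j(4), u(-5)) + 1) = 425/(2*(3*4) + 1) = 425/(2*12 + 1) = 425/(24 + 1) = 425/25 = 425*(1/25) = 17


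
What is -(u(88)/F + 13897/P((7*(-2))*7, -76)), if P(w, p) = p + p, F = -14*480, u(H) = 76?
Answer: 2918731/31920 ≈ 91.439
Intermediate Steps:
F = -6720
P(w, p) = 2*p
-(u(88)/F + 13897/P((7*(-2))*7, -76)) = -(76/(-6720) + 13897/((2*(-76)))) = -(76*(-1/6720) + 13897/(-152)) = -(-19/1680 + 13897*(-1/152)) = -(-19/1680 - 13897/152) = -1*(-2918731/31920) = 2918731/31920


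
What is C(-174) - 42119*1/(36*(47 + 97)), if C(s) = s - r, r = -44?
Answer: -716039/5184 ≈ -138.12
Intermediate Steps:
C(s) = 44 + s (C(s) = s - 1*(-44) = s + 44 = 44 + s)
C(-174) - 42119*1/(36*(47 + 97)) = (44 - 174) - 42119*1/(36*(47 + 97)) = -130 - 42119/(36*144) = -130 - 42119/5184 = -716039/5184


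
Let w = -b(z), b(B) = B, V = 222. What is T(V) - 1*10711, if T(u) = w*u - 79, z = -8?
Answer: -9014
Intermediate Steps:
w = 8 (w = -1*(-8) = 8)
T(u) = -79 + 8*u (T(u) = 8*u - 79 = -79 + 8*u)
T(V) - 1*10711 = (-79 + 8*222) - 1*10711 = (-79 + 1776) - 10711 = 1697 - 10711 = -9014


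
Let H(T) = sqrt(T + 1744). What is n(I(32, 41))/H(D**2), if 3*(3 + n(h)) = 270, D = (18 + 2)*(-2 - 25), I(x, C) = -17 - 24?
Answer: 87*sqrt(18334)/73336 ≈ 0.16063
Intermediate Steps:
I(x, C) = -41
D = -540 (D = 20*(-27) = -540)
n(h) = 87 (n(h) = -3 + (1/3)*270 = -3 + 90 = 87)
H(T) = sqrt(1744 + T)
n(I(32, 41))/H(D**2) = 87/(sqrt(1744 + (-540)**2)) = 87/(sqrt(1744 + 291600)) = 87/(sqrt(293344)) = 87/((4*sqrt(18334))) = 87*(sqrt(18334)/73336) = 87*sqrt(18334)/73336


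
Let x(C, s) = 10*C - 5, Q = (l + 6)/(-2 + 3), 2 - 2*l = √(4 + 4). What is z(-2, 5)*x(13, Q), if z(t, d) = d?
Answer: 625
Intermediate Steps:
l = 1 - √2 (l = 1 - √(4 + 4)/2 = 1 - √2 ≈ -0.41421)
Q = 7 - √2 (Q = ((1 - √2) + 6)/(-2 + 3) = (7 - √2)/1 = (7 - √2)*1 = 7 - √2 ≈ 5.5858)
x(C, s) = -5 + 10*C
z(-2, 5)*x(13, Q) = 5*(-5 + 10*13) = 5*(-5 + 130) = 5*125 = 625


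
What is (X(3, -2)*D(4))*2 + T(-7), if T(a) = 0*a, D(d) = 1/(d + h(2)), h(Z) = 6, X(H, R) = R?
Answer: -⅖ ≈ -0.40000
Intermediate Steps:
D(d) = 1/(6 + d) (D(d) = 1/(d + 6) = 1/(6 + d))
T(a) = 0
(X(3, -2)*D(4))*2 + T(-7) = -2/(6 + 4)*2 + 0 = -2/10*2 + 0 = -2*⅒*2 + 0 = -⅕*2 + 0 = -⅖ + 0 = -⅖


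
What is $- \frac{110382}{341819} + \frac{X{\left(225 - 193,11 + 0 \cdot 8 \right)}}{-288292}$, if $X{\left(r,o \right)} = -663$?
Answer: $- \frac{31595621547}{98543683148} \approx -0.32063$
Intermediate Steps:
$- \frac{110382}{341819} + \frac{X{\left(225 - 193,11 + 0 \cdot 8 \right)}}{-288292} = - \frac{110382}{341819} - \frac{663}{-288292} = \left(-110382\right) \frac{1}{341819} - - \frac{663}{288292} = - \frac{110382}{341819} + \frac{663}{288292} = - \frac{31595621547}{98543683148}$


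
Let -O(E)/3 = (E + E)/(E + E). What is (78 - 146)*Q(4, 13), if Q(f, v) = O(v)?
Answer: 204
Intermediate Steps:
O(E) = -3 (O(E) = -3*(E + E)/(E + E) = -3*2*E/(2*E) = -3*2*E*1/(2*E) = -3*1 = -3)
Q(f, v) = -3
(78 - 146)*Q(4, 13) = (78 - 146)*(-3) = -68*(-3) = 204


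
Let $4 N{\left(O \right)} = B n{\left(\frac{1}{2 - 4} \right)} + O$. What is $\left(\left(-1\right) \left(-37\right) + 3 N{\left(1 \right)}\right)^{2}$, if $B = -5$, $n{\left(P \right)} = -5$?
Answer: $\frac{12769}{4} \approx 3192.3$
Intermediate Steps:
$N{\left(O \right)} = \frac{25}{4} + \frac{O}{4}$ ($N{\left(O \right)} = \frac{\left(-5\right) \left(-5\right) + O}{4} = \frac{25 + O}{4} = \frac{25}{4} + \frac{O}{4}$)
$\left(\left(-1\right) \left(-37\right) + 3 N{\left(1 \right)}\right)^{2} = \left(\left(-1\right) \left(-37\right) + 3 \left(\frac{25}{4} + \frac{1}{4} \cdot 1\right)\right)^{2} = \left(37 + 3 \left(\frac{25}{4} + \frac{1}{4}\right)\right)^{2} = \left(37 + 3 \cdot \frac{13}{2}\right)^{2} = \left(37 + \frac{39}{2}\right)^{2} = \left(\frac{113}{2}\right)^{2} = \frac{12769}{4}$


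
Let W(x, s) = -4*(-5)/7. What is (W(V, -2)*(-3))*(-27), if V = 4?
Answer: 1620/7 ≈ 231.43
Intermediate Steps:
W(x, s) = 20/7 (W(x, s) = 20*(⅐) = 20/7)
(W(V, -2)*(-3))*(-27) = ((20/7)*(-3))*(-27) = -60/7*(-27) = 1620/7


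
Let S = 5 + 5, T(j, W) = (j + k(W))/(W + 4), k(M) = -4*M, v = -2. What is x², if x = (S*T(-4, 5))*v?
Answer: 25600/9 ≈ 2844.4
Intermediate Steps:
T(j, W) = (j - 4*W)/(4 + W) (T(j, W) = (j - 4*W)/(W + 4) = (j - 4*W)/(4 + W))
S = 10
x = 160/3 (x = (10*((-4 - 4*5)/(4 + 5)))*(-2) = (10*((-4 - 20)/9))*(-2) = (10*((⅑)*(-24)))*(-2) = (10*(-8/3))*(-2) = -80/3*(-2) = 160/3 ≈ 53.333)
x² = (160/3)² = 25600/9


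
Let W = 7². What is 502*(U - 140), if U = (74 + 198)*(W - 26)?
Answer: 3070232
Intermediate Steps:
W = 49
U = 6256 (U = (74 + 198)*(49 - 26) = 272*23 = 6256)
502*(U - 140) = 502*(6256 - 140) = 502*6116 = 3070232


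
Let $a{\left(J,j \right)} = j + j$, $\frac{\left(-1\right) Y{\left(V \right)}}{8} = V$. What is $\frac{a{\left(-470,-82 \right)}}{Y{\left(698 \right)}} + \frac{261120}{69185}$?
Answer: $\frac{73472021}{19316452} \approx 3.8036$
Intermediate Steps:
$Y{\left(V \right)} = - 8 V$
$a{\left(J,j \right)} = 2 j$
$\frac{a{\left(-470,-82 \right)}}{Y{\left(698 \right)}} + \frac{261120}{69185} = \frac{2 \left(-82\right)}{\left(-8\right) 698} + \frac{261120}{69185} = - \frac{164}{-5584} + 261120 \cdot \frac{1}{69185} = \left(-164\right) \left(- \frac{1}{5584}\right) + \frac{52224}{13837} = \frac{41}{1396} + \frac{52224}{13837} = \frac{73472021}{19316452}$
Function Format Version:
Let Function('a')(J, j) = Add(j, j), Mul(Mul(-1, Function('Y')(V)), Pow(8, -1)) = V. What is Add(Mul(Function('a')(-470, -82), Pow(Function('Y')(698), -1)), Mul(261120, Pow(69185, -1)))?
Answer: Rational(73472021, 19316452) ≈ 3.8036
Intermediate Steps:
Function('Y')(V) = Mul(-8, V)
Function('a')(J, j) = Mul(2, j)
Add(Mul(Function('a')(-470, -82), Pow(Function('Y')(698), -1)), Mul(261120, Pow(69185, -1))) = Add(Mul(Mul(2, -82), Pow(Mul(-8, 698), -1)), Mul(261120, Pow(69185, -1))) = Add(Mul(-164, Pow(-5584, -1)), Mul(261120, Rational(1, 69185))) = Add(Mul(-164, Rational(-1, 5584)), Rational(52224, 13837)) = Add(Rational(41, 1396), Rational(52224, 13837)) = Rational(73472021, 19316452)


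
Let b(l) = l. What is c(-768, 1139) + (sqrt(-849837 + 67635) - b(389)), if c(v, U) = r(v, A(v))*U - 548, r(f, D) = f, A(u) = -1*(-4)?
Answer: -875689 + I*sqrt(782202) ≈ -8.7569e+5 + 884.42*I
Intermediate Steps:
A(u) = 4
c(v, U) = -548 + U*v (c(v, U) = v*U - 548 = U*v - 548 = -548 + U*v)
c(-768, 1139) + (sqrt(-849837 + 67635) - b(389)) = (-548 + 1139*(-768)) + (sqrt(-849837 + 67635) - 1*389) = (-548 - 874752) + (sqrt(-782202) - 389) = -875300 + (I*sqrt(782202) - 389) = -875300 + (-389 + I*sqrt(782202)) = -875689 + I*sqrt(782202)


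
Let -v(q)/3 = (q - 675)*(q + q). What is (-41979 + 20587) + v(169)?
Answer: 491692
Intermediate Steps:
v(q) = -6*q*(-675 + q) (v(q) = -3*(q - 675)*(q + q) = -3*(-675 + q)*2*q = -6*q*(-675 + q))
(-41979 + 20587) + v(169) = (-41979 + 20587) + 6*169*(675 - 1*169) = -21392 + 6*169*(675 - 169) = -21392 + 6*169*506 = -21392 + 513084 = 491692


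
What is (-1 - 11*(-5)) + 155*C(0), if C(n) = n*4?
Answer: 54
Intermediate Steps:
C(n) = 4*n
(-1 - 11*(-5)) + 155*C(0) = (-1 - 11*(-5)) + 155*(4*0) = (-1 + 55) + 155*0 = 54 + 0 = 54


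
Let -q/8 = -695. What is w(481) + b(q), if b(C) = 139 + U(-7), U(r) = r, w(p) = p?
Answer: 613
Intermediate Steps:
q = 5560 (q = -8*(-695) = 5560)
b(C) = 132 (b(C) = 139 - 7 = 132)
w(481) + b(q) = 481 + 132 = 613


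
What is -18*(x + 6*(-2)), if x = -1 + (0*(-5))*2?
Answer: 234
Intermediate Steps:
x = -1 (x = -1 + 0*2 = -1 + 0 = -1)
-18*(x + 6*(-2)) = -18*(-1 + 6*(-2)) = -18*(-1 - 12) = -18*(-13) = 234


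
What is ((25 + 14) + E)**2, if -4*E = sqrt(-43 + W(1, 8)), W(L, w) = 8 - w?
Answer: (156 - I*sqrt(43))**2/16 ≈ 1518.3 - 127.87*I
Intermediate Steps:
E = -I*sqrt(43)/4 (E = -sqrt(-43 + (8 - 1*8))/4 = -sqrt(-43 + (8 - 8))/4 = -sqrt(-43 + 0)/4 = -I*sqrt(43)/4 ≈ -1.6394*I)
((25 + 14) + E)**2 = ((25 + 14) - I*sqrt(43)/4)**2 = (39 - I*sqrt(43)/4)**2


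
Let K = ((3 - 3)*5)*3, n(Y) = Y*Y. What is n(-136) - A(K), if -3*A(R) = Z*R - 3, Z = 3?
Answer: 18495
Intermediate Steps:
n(Y) = Y²
K = 0 (K = (0*5)*3 = 0*3 = 0)
A(R) = 1 - R (A(R) = -(3*R - 3)/3 = -(-3 + 3*R)/3 = 1 - R)
n(-136) - A(K) = (-136)² - (1 - 1*0) = 18496 - (1 + 0) = 18496 - 1*1 = 18496 - 1 = 18495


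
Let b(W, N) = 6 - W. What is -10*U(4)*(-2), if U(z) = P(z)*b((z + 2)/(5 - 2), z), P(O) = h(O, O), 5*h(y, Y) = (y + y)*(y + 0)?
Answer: 512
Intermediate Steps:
h(y, Y) = 2*y²/5 (h(y, Y) = ((y + y)*(y + 0))/5 = ((2*y)*y)/5 = (2*y²)/5 = 2*y²/5)
P(O) = 2*O²/5
U(z) = 2*z²*(16/3 - z/3)/5 (U(z) = (2*z²/5)*(6 - (z + 2)/(5 - 2)) = (2*z²/5)*(6 - (2 + z)/3) = (2*z²/5)*(6 - (⅔ + z/3)) = (2*z²/5)*(6 + (-⅔ - z/3)) = (2*z²/5)*(16/3 - z/3) = 2*z²*(16/3 - z/3)/5)
-10*U(4)*(-2) = -4*4²*(16 - 1*4)/3*(-2) = -4*16*(16 - 4)/3*(-2) = -4*16*12/3*(-2) = -10*128/5*(-2) = -256*(-2) = 512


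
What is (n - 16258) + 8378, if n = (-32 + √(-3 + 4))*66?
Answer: -9926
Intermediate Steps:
n = -2046 (n = (-32 + √1)*66 = (-32 + 1)*66 = -31*66 = -2046)
(n - 16258) + 8378 = (-2046 - 16258) + 8378 = -18304 + 8378 = -9926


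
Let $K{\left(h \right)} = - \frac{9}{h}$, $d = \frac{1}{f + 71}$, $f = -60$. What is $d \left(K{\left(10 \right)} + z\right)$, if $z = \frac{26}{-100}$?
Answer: $- \frac{29}{275} \approx -0.10545$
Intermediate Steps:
$d = \frac{1}{11}$ ($d = \frac{1}{-60 + 71} = \frac{1}{11} \approx 0.090909$)
$z = - \frac{13}{50}$ ($z = 26 \left(- \frac{1}{100}\right) = - \frac{13}{50} \approx -0.26$)
$d \left(K{\left(10 \right)} + z\right) = \frac{- \frac{9}{10} - \frac{13}{50}}{11} = \frac{1}{11} \left(- \frac{29}{25}\right) = - \frac{29}{275}$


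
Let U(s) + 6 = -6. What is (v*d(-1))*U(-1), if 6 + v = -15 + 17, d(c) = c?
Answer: -48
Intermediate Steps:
U(s) = -12 (U(s) = -6 - 6 = -12)
v = -4 (v = -6 + (-15 + 17) = -6 + 2 = -4)
(v*d(-1))*U(-1) = -4*(-1)*(-12) = 4*(-12) = -48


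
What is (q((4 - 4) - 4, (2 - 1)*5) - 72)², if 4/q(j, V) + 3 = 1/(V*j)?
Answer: 19998784/3721 ≈ 5374.6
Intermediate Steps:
q(j, V) = 4/(-3 + 1/(V*j))
(q((4 - 4) - 4, (2 - 1)*5) - 72)² = (-4*(2 - 1)*5*((4 - 4) - 4)/(-1 + 3*((2 - 1)*5)*((4 - 4) - 4)) - 72)² = (-4*1*5*(0 - 4)/(-1 + 3*(1*5)*(0 - 4)) - 72)² = (-4*5*(-4)/(-1 + 3*5*(-4)) - 72)² = (-4*5*(-4)/(-1 - 60) - 72)² = (-4*5*(-4)/(-61) - 72)² = (-4*5*(-4)*(-1/61) - 72)² = (-80/61 - 72)² = (-4472/61)² = 19998784/3721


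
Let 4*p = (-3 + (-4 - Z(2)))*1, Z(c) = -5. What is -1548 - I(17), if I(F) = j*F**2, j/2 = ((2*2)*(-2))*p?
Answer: -3860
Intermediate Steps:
p = -1/2 (p = ((-3 + (-4 - 1*(-5)))*1)/4 = ((-3 + (-4 + 5))*1)/4 = ((-3 + 1)*1)/4 = (-2*1)/4 = (1/4)*(-2) = -1/2 ≈ -0.50000)
j = 8 (j = 2*(((2*2)*(-2))*(-1/2)) = 2*((4*(-2))*(-1/2)) = 2*(-8*(-1/2)) = 2*4 = 8)
I(F) = 8*F**2
-1548 - I(17) = -1548 - 8*17**2 = -1548 - 8*289 = -1548 - 1*2312 = -1548 - 2312 = -3860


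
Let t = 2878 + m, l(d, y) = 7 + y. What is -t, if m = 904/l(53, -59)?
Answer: -37188/13 ≈ -2860.6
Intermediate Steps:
m = -226/13 (m = 904/(7 - 59) = 904/(-52) = 904*(-1/52) = -226/13 ≈ -17.385)
t = 37188/13 (t = 2878 - 226/13 = 37188/13 ≈ 2860.6)
-t = -1*37188/13 = -37188/13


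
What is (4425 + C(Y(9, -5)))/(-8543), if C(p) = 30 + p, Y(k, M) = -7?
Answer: -4448/8543 ≈ -0.52066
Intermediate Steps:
(4425 + C(Y(9, -5)))/(-8543) = (4425 + (30 - 7))/(-8543) = (4425 + 23)*(-1/8543) = 4448*(-1/8543) = -4448/8543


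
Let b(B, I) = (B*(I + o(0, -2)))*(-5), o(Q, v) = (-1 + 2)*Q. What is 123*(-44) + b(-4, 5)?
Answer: -5312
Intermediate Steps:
o(Q, v) = Q (o(Q, v) = 1*Q = Q)
b(B, I) = -5*B*I (b(B, I) = (B*(I + 0))*(-5) = (B*I)*(-5) = -5*B*I)
123*(-44) + b(-4, 5) = 123*(-44) - 5*(-4)*5 = -5412 + 100 = -5312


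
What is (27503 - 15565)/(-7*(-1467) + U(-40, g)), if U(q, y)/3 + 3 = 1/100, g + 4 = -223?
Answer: 1193800/1026003 ≈ 1.1635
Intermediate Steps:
g = -227 (g = -4 - 223 = -227)
U(q, y) = -897/100 (U(q, y) = -9 + 3/100 = -897/100)
(27503 - 15565)/(-7*(-1467) + U(-40, g)) = (27503 - 15565)/(-7*(-1467) - 897/100) = 11938/(10269 - 897/100) = 11938/(1026003/100) = 11938*(100/1026003) = 1193800/1026003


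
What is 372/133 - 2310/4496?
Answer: 682641/298984 ≈ 2.2832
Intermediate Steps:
372/133 - 2310/4496 = 372*(1/133) - 2310*1/4496 = 372/133 - 1155/2248 = 682641/298984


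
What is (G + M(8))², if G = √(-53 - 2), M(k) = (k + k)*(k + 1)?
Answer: (144 + I*√55)² ≈ 20681.0 + 2135.9*I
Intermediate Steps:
M(k) = 2*k*(1 + k) (M(k) = (2*k)*(1 + k) = 2*k*(1 + k))
G = I*√55 (G = √(-55) = I*√55 ≈ 7.4162*I)
(G + M(8))² = (I*√55 + 2*8*(1 + 8))² = (I*√55 + 2*8*9)² = (I*√55 + 144)² = (144 + I*√55)²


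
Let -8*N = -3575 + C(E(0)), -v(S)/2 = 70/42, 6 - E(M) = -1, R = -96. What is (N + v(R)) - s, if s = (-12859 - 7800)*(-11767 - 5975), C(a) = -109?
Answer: -2199189125/6 ≈ -3.6653e+8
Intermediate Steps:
E(M) = 7 (E(M) = 6 - 1*(-1) = 6 + 1 = 7)
v(S) = -10/3 (v(S) = -140/42 = -2*5/3 = -10/3)
N = 921/2 (N = -(-3575 - 109)/8 = -⅛*(-3684) = 921/2 ≈ 460.50)
s = 366531978 (s = -20659*(-17742) = 366531978)
(N + v(R)) - s = (921/2 - 10/3) - 1*366531978 = 2743/6 - 366531978 = -2199189125/6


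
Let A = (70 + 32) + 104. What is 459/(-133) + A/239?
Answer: -82303/31787 ≈ -2.5892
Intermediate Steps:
A = 206 (A = 102 + 104 = 206)
459/(-133) + A/239 = 459/(-133) + 206/239 = 459*(-1/133) + 206*(1/239) = -459/133 + 206/239 = -82303/31787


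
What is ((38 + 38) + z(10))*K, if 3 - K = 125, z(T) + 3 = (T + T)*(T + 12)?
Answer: -62586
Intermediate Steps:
z(T) = -3 + 2*T*(12 + T) (z(T) = -3 + (T + T)*(T + 12) = -3 + (2*T)*(12 + T) = -3 + 2*T*(12 + T))
K = -122 (K = 3 - 1*125 = 3 - 125 = -122)
((38 + 38) + z(10))*K = ((38 + 38) + (-3 + 2*10**2 + 24*10))*(-122) = (76 + (-3 + 2*100 + 240))*(-122) = (76 + (-3 + 200 + 240))*(-122) = (76 + 437)*(-122) = 513*(-122) = -62586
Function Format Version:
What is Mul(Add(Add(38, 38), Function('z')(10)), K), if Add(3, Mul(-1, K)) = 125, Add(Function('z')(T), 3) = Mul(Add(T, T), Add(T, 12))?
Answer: -62586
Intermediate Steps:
Function('z')(T) = Add(-3, Mul(2, T, Add(12, T))) (Function('z')(T) = Add(-3, Mul(Add(T, T), Add(T, 12))) = Add(-3, Mul(Mul(2, T), Add(12, T))) = Add(-3, Mul(2, T, Add(12, T))))
K = -122 (K = Add(3, Mul(-1, 125)) = Add(3, -125) = -122)
Mul(Add(Add(38, 38), Function('z')(10)), K) = Mul(Add(Add(38, 38), Add(-3, Mul(2, Pow(10, 2)), Mul(24, 10))), -122) = Mul(Add(76, Add(-3, Mul(2, 100), 240)), -122) = Mul(Add(76, Add(-3, 200, 240)), -122) = Mul(Add(76, 437), -122) = Mul(513, -122) = -62586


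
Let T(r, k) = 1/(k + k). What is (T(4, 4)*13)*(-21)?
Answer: -273/8 ≈ -34.125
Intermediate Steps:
T(r, k) = 1/(2*k)
(T(4, 4)*13)*(-21) = (((½)/4)*13)*(-21) = (((½)*(¼))*13)*(-21) = ((⅛)*13)*(-21) = (13/8)*(-21) = -273/8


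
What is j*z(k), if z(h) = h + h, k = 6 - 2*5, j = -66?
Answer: 528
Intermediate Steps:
k = -4 (k = 6 - 10 = -4)
z(h) = 2*h
j*z(k) = -132*(-4) = -66*(-8) = 528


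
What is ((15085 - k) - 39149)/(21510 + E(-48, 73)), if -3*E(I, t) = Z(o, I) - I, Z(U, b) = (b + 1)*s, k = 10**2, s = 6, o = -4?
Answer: -863/771 ≈ -1.1193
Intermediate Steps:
k = 100
Z(U, b) = 6 + 6*b (Z(U, b) = (b + 1)*6 = (1 + b)*6 = 6 + 6*b)
E(I, t) = -2 - 5*I/3 (E(I, t) = -((6 + 6*I) - I)/3 = -(6 + 5*I)/3 = -2 - 5*I/3)
((15085 - k) - 39149)/(21510 + E(-48, 73)) = ((15085 - 1*100) - 39149)/(21510 + (-2 - 5/3*(-48))) = ((15085 - 100) - 39149)/(21510 + (-2 + 80)) = (14985 - 39149)/(21510 + 78) = -24164/21588 = -24164*1/21588 = -863/771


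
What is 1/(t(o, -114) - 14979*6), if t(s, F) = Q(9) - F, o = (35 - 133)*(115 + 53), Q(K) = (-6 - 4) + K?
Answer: -1/89761 ≈ -1.1141e-5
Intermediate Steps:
Q(K) = -10 + K
o = -16464 (o = -98*168 = -16464)
t(s, F) = -1 - F (t(s, F) = (-10 + 9) - F = -1 - F)
1/(t(o, -114) - 14979*6) = 1/((-1 - 1*(-114)) - 14979*6) = 1/((-1 + 114) - 89874) = 1/(113 - 89874) = 1/(-89761) = -1/89761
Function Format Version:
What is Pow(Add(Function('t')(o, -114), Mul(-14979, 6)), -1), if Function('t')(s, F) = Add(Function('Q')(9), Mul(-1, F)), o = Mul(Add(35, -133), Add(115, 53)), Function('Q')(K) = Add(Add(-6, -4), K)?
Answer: Rational(-1, 89761) ≈ -1.1141e-5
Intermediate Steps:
Function('Q')(K) = Add(-10, K)
o = -16464 (o = Mul(-98, 168) = -16464)
Function('t')(s, F) = Add(-1, Mul(-1, F)) (Function('t')(s, F) = Add(Add(-10, 9), Mul(-1, F)) = Add(-1, Mul(-1, F)))
Pow(Add(Function('t')(o, -114), Mul(-14979, 6)), -1) = Pow(Add(Add(-1, Mul(-1, -114)), Mul(-14979, 6)), -1) = Pow(Add(Add(-1, 114), -89874), -1) = Pow(Add(113, -89874), -1) = Pow(-89761, -1) = Rational(-1, 89761)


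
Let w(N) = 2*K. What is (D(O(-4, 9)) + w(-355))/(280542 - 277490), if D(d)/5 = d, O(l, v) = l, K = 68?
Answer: 29/763 ≈ 0.038008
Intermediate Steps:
D(d) = 5*d
w(N) = 136 (w(N) = 2*68 = 136)
(D(O(-4, 9)) + w(-355))/(280542 - 277490) = (5*(-4) + 136)/(280542 - 277490) = (-20 + 136)/3052 = 116*(1/3052) = 29/763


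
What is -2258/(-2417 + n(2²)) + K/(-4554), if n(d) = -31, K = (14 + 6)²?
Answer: 258437/309672 ≈ 0.83455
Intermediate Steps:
K = 400 (K = 20² = 400)
-2258/(-2417 + n(2²)) + K/(-4554) = -2258/(-2417 - 31) + 400/(-4554) = -2258/(-2448) + 400*(-1/4554) = -2258*(-1/2448) - 200/2277 = 1129/1224 - 200/2277 = 258437/309672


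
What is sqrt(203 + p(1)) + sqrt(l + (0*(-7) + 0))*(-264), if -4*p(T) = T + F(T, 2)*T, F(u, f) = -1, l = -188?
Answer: sqrt(203) - 528*I*sqrt(47) ≈ 14.248 - 3619.8*I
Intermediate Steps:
p(T) = 0 (p(T) = -(T - T)/4 = -1/4*0 = 0)
sqrt(203 + p(1)) + sqrt(l + (0*(-7) + 0))*(-264) = sqrt(203 + 0) + sqrt(-188 + (0*(-7) + 0))*(-264) = sqrt(203) + sqrt(-188 + (0 + 0))*(-264) = sqrt(203) + sqrt(-188 + 0)*(-264) = sqrt(203) + sqrt(-188)*(-264) = sqrt(203) + (2*I*sqrt(47))*(-264) = sqrt(203) - 528*I*sqrt(47)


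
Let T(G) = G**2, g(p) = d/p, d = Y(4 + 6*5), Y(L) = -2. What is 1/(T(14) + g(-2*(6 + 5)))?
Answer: 11/2157 ≈ 0.0050997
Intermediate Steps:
d = -2
g(p) = -2/p
1/(T(14) + g(-2*(6 + 5))) = 1/(14**2 - 2*(-1/(2*(6 + 5)))) = 1/(196 - 2/((-2*11))) = 1/(196 - 2/(-22)) = 1/(196 - 2*(-1/22)) = 1/(196 + 1/11) = 1/(2157/11) = 11/2157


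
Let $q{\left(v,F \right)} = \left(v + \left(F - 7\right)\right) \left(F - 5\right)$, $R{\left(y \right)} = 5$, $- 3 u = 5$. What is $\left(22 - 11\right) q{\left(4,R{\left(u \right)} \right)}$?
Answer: $0$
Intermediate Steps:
$u = - \frac{5}{3}$ ($u = \left(- \frac{1}{3}\right) 5 = - \frac{5}{3} \approx -1.6667$)
$q{\left(v,F \right)} = \left(-5 + F\right) \left(-7 + F + v\right)$ ($q{\left(v,F \right)} = \left(v + \left(-7 + F\right)\right) \left(-5 + F\right) = \left(-7 + F + v\right) \left(-5 + F\right) = \left(-5 + F\right) \left(-7 + F + v\right)$)
$\left(22 - 11\right) q{\left(4,R{\left(u \right)} \right)} = \left(22 - 11\right) \left(35 + 5^{2} - 60 - 20 + 5 \cdot 4\right) = 11 \left(35 + 25 - 60 - 20 + 20\right) = 11 \cdot 0 = 0$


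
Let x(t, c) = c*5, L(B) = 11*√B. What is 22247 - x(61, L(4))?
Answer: 22137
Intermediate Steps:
x(t, c) = 5*c
22247 - x(61, L(4)) = 22247 - 5*11*√4 = 22247 - 5*11*2 = 22247 - 5*22 = 22247 - 1*110 = 22247 - 110 = 22137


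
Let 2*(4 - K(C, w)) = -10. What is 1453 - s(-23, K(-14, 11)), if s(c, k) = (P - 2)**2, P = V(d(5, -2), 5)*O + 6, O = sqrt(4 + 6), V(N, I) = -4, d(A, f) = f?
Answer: 1277 + 32*sqrt(10) ≈ 1378.2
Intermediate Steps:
O = sqrt(10) ≈ 3.1623
K(C, w) = 9 (K(C, w) = 4 - 1/2*(-10) = 4 + 5 = 9)
P = 6 - 4*sqrt(10) (P = -4*sqrt(10) + 6 = 6 - 4*sqrt(10) ≈ -6.6491)
s(c, k) = (4 - 4*sqrt(10))**2 (s(c, k) = ((6 - 4*sqrt(10)) - 2)**2 = (4 - 4*sqrt(10))**2)
1453 - s(-23, K(-14, 11)) = 1453 - (176 - 32*sqrt(10)) = 1453 + (-176 + 32*sqrt(10)) = 1277 + 32*sqrt(10)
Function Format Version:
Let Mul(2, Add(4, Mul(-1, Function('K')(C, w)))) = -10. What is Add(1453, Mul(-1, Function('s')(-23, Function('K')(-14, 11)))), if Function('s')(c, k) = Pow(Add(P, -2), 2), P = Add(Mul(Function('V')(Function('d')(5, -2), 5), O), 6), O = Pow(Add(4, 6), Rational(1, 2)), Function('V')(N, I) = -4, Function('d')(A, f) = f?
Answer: Add(1277, Mul(32, Pow(10, Rational(1, 2)))) ≈ 1378.2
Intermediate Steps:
O = Pow(10, Rational(1, 2)) ≈ 3.1623
Function('K')(C, w) = 9 (Function('K')(C, w) = Add(4, Mul(Rational(-1, 2), -10)) = Add(4, 5) = 9)
P = Add(6, Mul(-4, Pow(10, Rational(1, 2)))) (P = Add(Mul(-4, Pow(10, Rational(1, 2))), 6) = Add(6, Mul(-4, Pow(10, Rational(1, 2)))) ≈ -6.6491)
Function('s')(c, k) = Pow(Add(4, Mul(-4, Pow(10, Rational(1, 2)))), 2) (Function('s')(c, k) = Pow(Add(Add(6, Mul(-4, Pow(10, Rational(1, 2)))), -2), 2) = Pow(Add(4, Mul(-4, Pow(10, Rational(1, 2)))), 2))
Add(1453, Mul(-1, Function('s')(-23, Function('K')(-14, 11)))) = Add(1453, Mul(-1, Add(176, Mul(-32, Pow(10, Rational(1, 2)))))) = Add(1453, Add(-176, Mul(32, Pow(10, Rational(1, 2))))) = Add(1277, Mul(32, Pow(10, Rational(1, 2))))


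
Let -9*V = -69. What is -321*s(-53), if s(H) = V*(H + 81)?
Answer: -68908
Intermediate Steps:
V = 23/3 (V = -⅑*(-69) = 23/3 ≈ 7.6667)
s(H) = 621 + 23*H/3 (s(H) = 23*(H + 81)/3 = 23*(81 + H)/3 = 621 + 23*H/3)
-321*s(-53) = -321*(621 + (23/3)*(-53)) = -321*(621 - 1219/3) = -321*644/3 = -68908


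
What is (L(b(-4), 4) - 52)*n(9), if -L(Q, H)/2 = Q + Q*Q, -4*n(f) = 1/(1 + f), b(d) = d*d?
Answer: 149/10 ≈ 14.900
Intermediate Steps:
b(d) = d²
n(f) = -1/(4*(1 + f))
L(Q, H) = -2*Q - 2*Q² (L(Q, H) = -2*(Q + Q*Q) = -2*(Q + Q²) = -2*Q - 2*Q²)
(L(b(-4), 4) - 52)*n(9) = (-2*(-4)²*(1 + (-4)²) - 52)*(-1/(4 + 4*9)) = (-2*16*(1 + 16) - 52)*(-1/(4 + 36)) = (-2*16*17 - 52)*(-1/40) = (-544 - 52)*(-1*1/40) = -596*(-1/40) = 149/10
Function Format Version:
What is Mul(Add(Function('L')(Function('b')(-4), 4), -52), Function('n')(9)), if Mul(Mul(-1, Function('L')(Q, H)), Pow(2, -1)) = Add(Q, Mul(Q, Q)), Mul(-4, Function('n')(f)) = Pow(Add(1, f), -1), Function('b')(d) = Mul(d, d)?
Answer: Rational(149, 10) ≈ 14.900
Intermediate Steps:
Function('b')(d) = Pow(d, 2)
Function('n')(f) = Mul(Rational(-1, 4), Pow(Add(1, f), -1))
Function('L')(Q, H) = Add(Mul(-2, Q), Mul(-2, Pow(Q, 2))) (Function('L')(Q, H) = Mul(-2, Add(Q, Mul(Q, Q))) = Mul(-2, Add(Q, Pow(Q, 2))) = Add(Mul(-2, Q), Mul(-2, Pow(Q, 2))))
Mul(Add(Function('L')(Function('b')(-4), 4), -52), Function('n')(9)) = Mul(Add(Mul(-2, Pow(-4, 2), Add(1, Pow(-4, 2))), -52), Mul(-1, Pow(Add(4, Mul(4, 9)), -1))) = Mul(Add(Mul(-2, 16, Add(1, 16)), -52), Mul(-1, Pow(Add(4, 36), -1))) = Mul(Add(Mul(-2, 16, 17), -52), Mul(-1, Pow(40, -1))) = Mul(Add(-544, -52), Mul(-1, Rational(1, 40))) = Mul(-596, Rational(-1, 40)) = Rational(149, 10)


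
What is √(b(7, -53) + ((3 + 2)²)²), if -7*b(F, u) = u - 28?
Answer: 2*√7798/7 ≈ 25.230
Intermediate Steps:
b(F, u) = 4 - u/7 (b(F, u) = -(u - 28)/7 = -(-28 + u)/7 = 4 - u/7)
√(b(7, -53) + ((3 + 2)²)²) = √((4 - ⅐*(-53)) + ((3 + 2)²)²) = √((4 + 53/7) + (5²)²) = √(81/7 + 25²) = √(81/7 + 625) = √(4456/7) = 2*√7798/7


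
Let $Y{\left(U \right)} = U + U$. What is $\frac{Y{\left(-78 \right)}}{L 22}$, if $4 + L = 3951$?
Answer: $- \frac{78}{43417} \approx -0.0017965$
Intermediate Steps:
$L = 3947$ ($L = -4 + 3951 = 3947$)
$Y{\left(U \right)} = 2 U$
$\frac{Y{\left(-78 \right)}}{L 22} = \frac{2 \left(-78\right)}{3947 \cdot 22} = - \frac{156}{86834} = \left(-156\right) \frac{1}{86834} = - \frac{78}{43417}$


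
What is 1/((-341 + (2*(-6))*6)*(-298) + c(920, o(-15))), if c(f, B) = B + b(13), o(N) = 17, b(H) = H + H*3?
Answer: 1/123143 ≈ 8.1206e-6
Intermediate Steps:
b(H) = 4*H (b(H) = H + 3*H = 4*H)
c(f, B) = 52 + B (c(f, B) = B + 4*13 = B + 52 = 52 + B)
1/((-341 + (2*(-6))*6)*(-298) + c(920, o(-15))) = 1/((-341 + (2*(-6))*6)*(-298) + (52 + 17)) = 1/((-341 - 12*6)*(-298) + 69) = 1/((-341 - 72)*(-298) + 69) = 1/(-413*(-298) + 69) = 1/(123074 + 69) = 1/123143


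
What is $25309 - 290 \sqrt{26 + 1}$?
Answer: $25309 - 870 \sqrt{3} \approx 23802.0$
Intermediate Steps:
$25309 - 290 \sqrt{26 + 1} = 25309 - 290 \sqrt{27} = 25309 - 290 \cdot 3 \sqrt{3} = 25309 - 870 \sqrt{3}$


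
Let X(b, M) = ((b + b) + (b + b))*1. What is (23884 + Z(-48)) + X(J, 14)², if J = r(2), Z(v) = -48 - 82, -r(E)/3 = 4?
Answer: 26058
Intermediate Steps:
r(E) = -12 (r(E) = -3*4 = -12)
Z(v) = -130
J = -12
X(b, M) = 4*b (X(b, M) = (2*b + 2*b)*1 = (4*b)*1 = 4*b)
(23884 + Z(-48)) + X(J, 14)² = (23884 - 130) + (4*(-12))² = 23754 + (-48)² = 23754 + 2304 = 26058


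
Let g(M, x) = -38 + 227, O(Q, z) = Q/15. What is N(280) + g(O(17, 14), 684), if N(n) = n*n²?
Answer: 21952189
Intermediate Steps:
O(Q, z) = Q/15 (O(Q, z) = Q*(1/15) = Q/15)
N(n) = n³
g(M, x) = 189
N(280) + g(O(17, 14), 684) = 280³ + 189 = 21952000 + 189 = 21952189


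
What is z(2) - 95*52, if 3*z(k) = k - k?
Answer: -4940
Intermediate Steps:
z(k) = 0 (z(k) = (k - k)/3 = (⅓)*0 = 0)
z(2) - 95*52 = 0 - 95*52 = 0 - 4940 = -4940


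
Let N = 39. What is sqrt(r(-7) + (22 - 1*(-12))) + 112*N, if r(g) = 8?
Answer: 4368 + sqrt(42) ≈ 4374.5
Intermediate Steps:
sqrt(r(-7) + (22 - 1*(-12))) + 112*N = sqrt(8 + (22 - 1*(-12))) + 112*39 = sqrt(8 + (22 + 12)) + 4368 = sqrt(8 + 34) + 4368 = sqrt(42) + 4368 = 4368 + sqrt(42)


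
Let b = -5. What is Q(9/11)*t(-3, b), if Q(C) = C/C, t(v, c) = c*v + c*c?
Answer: 40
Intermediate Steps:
t(v, c) = c² + c*v (t(v, c) = c*v + c² = c² + c*v)
Q(C) = 1
Q(9/11)*t(-3, b) = 1*(-5*(-5 - 3)) = 1*(-5*(-8)) = 1*40 = 40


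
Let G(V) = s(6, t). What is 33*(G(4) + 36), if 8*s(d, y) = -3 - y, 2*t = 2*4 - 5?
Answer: 18711/16 ≈ 1169.4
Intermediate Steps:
t = 3/2 (t = (2*4 - 5)/2 = (8 - 5)/2 = (½)*3 = 3/2 ≈ 1.5000)
s(d, y) = -3/8 - y/8 (s(d, y) = (-3 - y)/8 = -3/8 - y/8)
G(V) = -9/16 (G(V) = -3/8 - ⅛*3/2 = -3/8 - 3/16 = -9/16)
33*(G(4) + 36) = 33*(-9/16 + 36) = 33*(567/16) = 18711/16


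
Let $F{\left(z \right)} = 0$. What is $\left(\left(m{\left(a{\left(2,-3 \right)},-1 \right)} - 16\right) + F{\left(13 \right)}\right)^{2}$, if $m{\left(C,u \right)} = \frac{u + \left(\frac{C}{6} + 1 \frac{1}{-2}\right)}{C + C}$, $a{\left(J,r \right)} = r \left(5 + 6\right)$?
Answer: $\frac{1100401}{4356} \approx 252.62$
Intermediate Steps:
$a{\left(J,r \right)} = 11 r$ ($a{\left(J,r \right)} = r 11 = 11 r$)
$m{\left(C,u \right)} = \frac{- \frac{1}{2} + u + \frac{C}{6}}{2 C}$ ($m{\left(C,u \right)} = \frac{u + \left(C \frac{1}{6} + 1 \left(- \frac{1}{2}\right)\right)}{2 C} = \left(u + \left(\frac{C}{6} - \frac{1}{2}\right)\right) \frac{1}{2 C} = \left(u + \left(- \frac{1}{2} + \frac{C}{6}\right)\right) \frac{1}{2 C} = \left(- \frac{1}{2} + u + \frac{C}{6}\right) \frac{1}{2 C} = \frac{- \frac{1}{2} + u + \frac{C}{6}}{2 C}$)
$\left(\left(m{\left(a{\left(2,-3 \right)},-1 \right)} - 16\right) + F{\left(13 \right)}\right)^{2} = \left(\left(\frac{-3 + 11 \left(-3\right) + 6 \left(-1\right)}{12 \cdot 11 \left(-3\right)} - 16\right) + 0\right)^{2} = \left(\left(\frac{-3 - 33 - 6}{12 \left(-33\right)} - 16\right) + 0\right)^{2} = \left(\left(\frac{1}{12} \left(- \frac{1}{33}\right) \left(-42\right) - 16\right) + 0\right)^{2} = \left(\left(\frac{7}{66} - 16\right) + 0\right)^{2} = \left(- \frac{1049}{66} + 0\right)^{2} = \left(- \frac{1049}{66}\right)^{2} = \frac{1100401}{4356}$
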